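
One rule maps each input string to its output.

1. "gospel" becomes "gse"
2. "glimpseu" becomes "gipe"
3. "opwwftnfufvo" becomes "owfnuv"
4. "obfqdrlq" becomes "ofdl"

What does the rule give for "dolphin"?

dlhn

The rule is to keep every other character starting from the first (positions 1st, 3rd, 5th, ...).
For "dolphin" the result is "dlhn".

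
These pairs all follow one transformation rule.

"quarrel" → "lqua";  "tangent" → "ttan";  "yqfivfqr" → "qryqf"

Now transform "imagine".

eima

What's happening: move the first 3 characters to the end (rotate left by 3), then delete the first 3 characters.
"imagine" → "gineima" → "eima".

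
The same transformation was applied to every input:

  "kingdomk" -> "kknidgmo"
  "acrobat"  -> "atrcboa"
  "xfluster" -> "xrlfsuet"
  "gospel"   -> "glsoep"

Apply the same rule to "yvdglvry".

yydvlgrv

What's happening: move the last character to the front, then swap each adjacent pair of characters (1↔2, 3↔4, ...).
On "yvdglvry": the first step gives "yyvdglvr", and the second then gives "yydvlgrv".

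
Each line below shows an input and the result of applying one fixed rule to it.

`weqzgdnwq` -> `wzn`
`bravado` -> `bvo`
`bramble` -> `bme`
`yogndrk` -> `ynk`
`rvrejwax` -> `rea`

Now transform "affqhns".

aqs

What's happening: keep one character in every 3, starting at position 1 (positions 1st, 4th, 7th, ...).
Applying that to "affqhns" gives "aqs".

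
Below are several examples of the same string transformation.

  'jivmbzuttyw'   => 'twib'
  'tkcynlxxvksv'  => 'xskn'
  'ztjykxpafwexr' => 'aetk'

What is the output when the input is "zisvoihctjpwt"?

Looking at the pairs, the operation is to keep one character in every 3, starting at position 2 (positions 2nd, 5th, 8th, ...), then move the first 2 characters to the end (rotate left by 2).
"zisvoihctjpwt" → "iocp" → "cpio".
(Check on "ztjykxpafwexr": → "tkae" → "aetk" ✓)

cpio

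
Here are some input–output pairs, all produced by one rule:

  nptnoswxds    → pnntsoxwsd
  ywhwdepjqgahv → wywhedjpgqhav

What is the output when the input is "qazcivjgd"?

aqczvigjd

The rule is to swap each adjacent pair of characters (1↔2, 3↔4, ...).
"qazcivjgd" → "aqczvigjd".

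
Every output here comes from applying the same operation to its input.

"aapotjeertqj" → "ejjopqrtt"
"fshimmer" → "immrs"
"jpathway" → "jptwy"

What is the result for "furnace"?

The transformation: sort the characters into alphabetical order, then delete the first 3 characters.
Applying both steps to "furnace": "acefnru", then "fnru".

fnru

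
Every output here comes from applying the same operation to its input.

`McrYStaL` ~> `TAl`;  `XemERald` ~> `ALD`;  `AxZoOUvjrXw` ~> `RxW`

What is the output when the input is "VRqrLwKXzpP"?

The pattern: flip the case of every letter, then keep only the last 3 characters.
"VRqrLwKXzpP" → "vrQRlWkxZPp" → "ZPp".

ZPp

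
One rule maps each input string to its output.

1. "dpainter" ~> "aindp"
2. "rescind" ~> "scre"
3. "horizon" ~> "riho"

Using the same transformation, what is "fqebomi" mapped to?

ebfq

Rule — delete the last 3 characters, then move the first 2 characters to the end (rotate left by 2).
Working it through for "fqebomi": intermediate "fqeb", final "ebfq".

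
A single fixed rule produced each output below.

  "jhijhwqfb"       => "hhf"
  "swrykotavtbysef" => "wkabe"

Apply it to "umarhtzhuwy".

The rule is to keep one character in every 3, starting at position 2 (positions 2nd, 5th, 8th, ...).
Applying that to "umarhtzhuwy" gives "mhhy".

mhhy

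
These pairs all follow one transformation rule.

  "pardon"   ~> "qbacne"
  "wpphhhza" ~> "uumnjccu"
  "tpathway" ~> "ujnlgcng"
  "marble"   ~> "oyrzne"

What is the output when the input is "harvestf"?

rfgsunei

The rule is to swap the front and back halves of the string, then shift every letter 13 places forward in the alphabet (wrapping around) — i.e. ROT13.
Starting from "harvestf": after the first operation, "estfharv"; after the second, "rfgsunei".
(Check on "tpathway": → "hwaytpat" → "ujnlgcng" ✓)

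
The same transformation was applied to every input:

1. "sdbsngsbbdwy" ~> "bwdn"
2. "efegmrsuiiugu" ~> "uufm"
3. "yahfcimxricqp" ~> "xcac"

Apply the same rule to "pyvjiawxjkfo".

In each case the input is transformed by: keep one character in every 3, starting at position 2 (positions 2nd, 5th, 8th, ...), then swap the front and back halves of the string.
For "pyvjiawxjkfo", step one produces "yixf"; step two turns that into "xfyi".

xfyi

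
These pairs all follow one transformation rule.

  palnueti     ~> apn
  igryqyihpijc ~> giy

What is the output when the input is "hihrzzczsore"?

ihr

In each case the input is transformed by: swap each adjacent pair of characters (1↔2, 3↔4, ...), then keep only the first 3 characters.
Applying both steps to "hihrzzczsore": "ihrhzzzcoser", then "ihr".
(Check on "palnueti": → "apnleuit" → "apn" ✓)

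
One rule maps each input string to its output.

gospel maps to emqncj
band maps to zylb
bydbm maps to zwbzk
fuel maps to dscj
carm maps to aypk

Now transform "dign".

bgel

Rule — shift every letter 2 places backward in the alphabet (wrapping around).
"dign" → "bgel".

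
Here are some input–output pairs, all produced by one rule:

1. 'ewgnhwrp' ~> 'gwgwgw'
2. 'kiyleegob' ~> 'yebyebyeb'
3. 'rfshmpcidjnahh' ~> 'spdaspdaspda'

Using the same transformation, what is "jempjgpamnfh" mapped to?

The pattern: keep one character in every 3, starting at position 3 (positions 3rd, 6th, 9th, ...), then write the whole string 3 times in a row.
Starting from "jempjgpamnfh": after the first operation, "mgmh"; after the second, "mgmhmgmhmgmh".

mgmhmgmhmgmh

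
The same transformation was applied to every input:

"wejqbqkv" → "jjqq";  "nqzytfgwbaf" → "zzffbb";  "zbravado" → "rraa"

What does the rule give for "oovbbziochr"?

What's happening: keep one character in every 3, starting at position 3 (positions 3rd, 6th, 9th, ...), then double every character.
On "oovbbziochr" that produces "vvzzcc".

vvzzcc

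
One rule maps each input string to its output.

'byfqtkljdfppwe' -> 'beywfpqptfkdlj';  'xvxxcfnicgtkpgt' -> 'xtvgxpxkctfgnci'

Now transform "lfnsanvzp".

The rule is to take characters alternately from the front and the back (1st, last, 2nd, 2nd-last, ...).
Doing the same to "lfnsanvzp": "lpfznvsna".

lpfznvsna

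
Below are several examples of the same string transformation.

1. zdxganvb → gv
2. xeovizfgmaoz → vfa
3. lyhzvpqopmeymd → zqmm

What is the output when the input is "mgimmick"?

mc

In each case the input is transformed by: keep one character in every 3, starting at position 1 (positions 1st, 4th, 7th, ...), then delete the first character.
Working it through for "mgimmick": intermediate "mmc", final "mc".
(Check on "xeovizfgmaoz": → "xvfa" → "vfa" ✓)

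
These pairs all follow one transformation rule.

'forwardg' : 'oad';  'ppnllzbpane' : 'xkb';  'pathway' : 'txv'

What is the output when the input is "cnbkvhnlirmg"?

ojd

Each output is the input with this applied: shift every letter 3 places backward in the alphabet (wrapping around), then keep only the last 3 characters.
So "cnbkvhnlirmg" becomes "ojd".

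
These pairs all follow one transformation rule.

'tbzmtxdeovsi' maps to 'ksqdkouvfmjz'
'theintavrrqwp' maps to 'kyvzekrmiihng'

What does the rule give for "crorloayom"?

tificfrpfd

The transformation: shift every letter 9 places backward in the alphabet (wrapping around).
For "crorloayom" the result is "tificfrpfd".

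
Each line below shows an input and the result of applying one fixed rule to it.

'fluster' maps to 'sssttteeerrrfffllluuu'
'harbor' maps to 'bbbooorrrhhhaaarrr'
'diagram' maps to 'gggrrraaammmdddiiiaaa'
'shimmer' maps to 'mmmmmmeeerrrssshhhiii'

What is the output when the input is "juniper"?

The rule is to move the first 3 characters to the end (rotate left by 3), then repeat every character 3 times.
Applying both steps to "juniper": "iperjun", then "iiipppeeerrrjjjuuunnn".

iiipppeeerrrjjjuuunnn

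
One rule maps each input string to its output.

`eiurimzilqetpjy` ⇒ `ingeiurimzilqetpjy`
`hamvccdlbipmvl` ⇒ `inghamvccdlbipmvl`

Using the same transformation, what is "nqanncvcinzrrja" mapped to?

ingnqanncvcinzrrja

In each case the input is transformed by: prepend "ing".
For "nqanncvcinzrrja" the result is "ingnqanncvcinzrrja".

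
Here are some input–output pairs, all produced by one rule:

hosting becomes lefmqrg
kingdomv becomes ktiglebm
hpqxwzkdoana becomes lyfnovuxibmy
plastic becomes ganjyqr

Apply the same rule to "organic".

In each case the input is transformed by: shift every letter 2 places backward in the alphabet (wrapping around), then move the last 2 characters to the front (rotate right by 2).
On "organic": the first step gives "mpeylga", and the second then gives "gampeyl".

gampeyl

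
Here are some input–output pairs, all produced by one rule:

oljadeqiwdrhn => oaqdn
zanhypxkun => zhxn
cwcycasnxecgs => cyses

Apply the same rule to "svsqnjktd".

sqk

The transformation: keep one character in every 3, starting at position 1 (positions 1st, 4th, 7th, ...).
For "svsqnjktd" the result is "sqk".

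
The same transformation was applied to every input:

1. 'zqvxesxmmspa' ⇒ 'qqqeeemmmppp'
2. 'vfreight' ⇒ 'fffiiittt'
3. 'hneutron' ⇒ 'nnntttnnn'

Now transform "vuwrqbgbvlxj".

The rule is to keep one character in every 3, starting at position 2 (positions 2nd, 5th, 8th, ...), then repeat every character 3 times.
Starting from "vuwrqbgbvlxj": after the first operation, "uqbx"; after the second, "uuuqqqbbbxxx".

uuuqqqbbbxxx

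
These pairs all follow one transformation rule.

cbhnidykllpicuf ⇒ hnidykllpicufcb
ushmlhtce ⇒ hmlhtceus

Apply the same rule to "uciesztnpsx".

In each case the input is transformed by: move the first 2 characters to the end (rotate left by 2).
For "uciesztnpsx" the result is "iesztnpsxuc".

iesztnpsxuc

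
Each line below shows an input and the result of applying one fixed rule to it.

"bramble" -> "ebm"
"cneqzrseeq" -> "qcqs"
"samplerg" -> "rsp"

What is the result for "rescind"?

drc

The rule is to keep one character in every 3, starting at position 1 (positions 1st, 4th, 7th, ...), then move the last character to the front.
"rescind" → "rcd" → "drc".
(Check on "bramble": → "bme" → "ebm" ✓)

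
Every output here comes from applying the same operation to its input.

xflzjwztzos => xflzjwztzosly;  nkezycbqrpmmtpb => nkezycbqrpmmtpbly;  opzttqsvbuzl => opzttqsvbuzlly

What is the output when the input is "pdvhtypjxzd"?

pdvhtypjxzdly

The transformation: append "ly".
So "pdvhtypjxzd" becomes "pdvhtypjxzdly".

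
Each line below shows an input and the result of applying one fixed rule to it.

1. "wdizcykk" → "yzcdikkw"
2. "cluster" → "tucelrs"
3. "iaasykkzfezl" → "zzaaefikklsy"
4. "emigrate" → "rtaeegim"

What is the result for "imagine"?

Looking at the pairs, the operation is to sort the characters into alphabetical order, then move the last 2 characters to the front (rotate right by 2).
Starting from "imagine": after the first operation, "aegiimn"; after the second, "mnaegii".

mnaegii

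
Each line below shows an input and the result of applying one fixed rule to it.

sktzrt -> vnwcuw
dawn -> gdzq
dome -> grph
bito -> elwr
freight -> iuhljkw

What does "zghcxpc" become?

cjkfasf

The rule is to shift every letter 3 places forward in the alphabet (wrapping around).
Doing the same to "zghcxpc": "cjkfasf".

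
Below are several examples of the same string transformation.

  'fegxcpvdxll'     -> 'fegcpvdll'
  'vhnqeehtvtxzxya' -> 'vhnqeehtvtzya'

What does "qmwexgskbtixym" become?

In each case the input is transformed by: remove every "x".
Doing the same to "qmwexgskbtixym": "qmwegskbtiym".

qmwegskbtiym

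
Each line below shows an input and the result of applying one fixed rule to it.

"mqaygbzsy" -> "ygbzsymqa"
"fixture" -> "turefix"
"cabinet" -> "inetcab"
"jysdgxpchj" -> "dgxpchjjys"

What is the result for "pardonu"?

donupar

The pattern: move the first 3 characters to the end (rotate left by 3).
For "pardonu" the result is "donupar".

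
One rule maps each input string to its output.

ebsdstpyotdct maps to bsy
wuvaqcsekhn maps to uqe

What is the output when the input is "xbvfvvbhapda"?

The transformation: delete the last 3 characters, then keep one character in every 3, starting at position 2 (positions 2nd, 5th, 8th, ...).
Working it through for "xbvfvvbhapda": intermediate "xbvfvvbha", final "bvh".

bvh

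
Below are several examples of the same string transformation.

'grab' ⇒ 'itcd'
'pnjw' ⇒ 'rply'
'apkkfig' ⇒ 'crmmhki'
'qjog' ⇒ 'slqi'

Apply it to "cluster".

Each output is the input with this applied: shift every letter 2 places forward in the alphabet (wrapping around).
"cluster" → "enwuvgt".

enwuvgt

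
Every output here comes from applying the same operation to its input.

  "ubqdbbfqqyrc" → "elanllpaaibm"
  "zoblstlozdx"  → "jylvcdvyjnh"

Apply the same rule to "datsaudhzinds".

nkdckenrjsxnc

What's happening: shift every letter 10 places forward in the alphabet (wrapping around).
So "datsaudhzinds" becomes "nkdckenrjsxnc".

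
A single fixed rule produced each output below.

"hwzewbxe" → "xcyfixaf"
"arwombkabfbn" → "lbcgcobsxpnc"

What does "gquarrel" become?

What's happening: swap the front and back halves of the string, then shift every letter 1 place forward in the alphabet (wrapping around).
Applying both steps to "gquarrel": "rrelgqua", then "ssfmhrvb".

ssfmhrvb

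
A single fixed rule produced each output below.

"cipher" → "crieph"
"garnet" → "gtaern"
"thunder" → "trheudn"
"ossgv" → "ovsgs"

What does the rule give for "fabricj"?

The transformation: take characters alternately from the front and the back (1st, last, 2nd, 2nd-last, ...).
So "fabricj" becomes "fjacbir".

fjacbir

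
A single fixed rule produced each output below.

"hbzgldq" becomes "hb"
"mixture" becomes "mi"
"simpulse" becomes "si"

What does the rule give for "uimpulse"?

The transformation: keep only the first 2 characters.
For "uimpulse" the result is "ui".

ui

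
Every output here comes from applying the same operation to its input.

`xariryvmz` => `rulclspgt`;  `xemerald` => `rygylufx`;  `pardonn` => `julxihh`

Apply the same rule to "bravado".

The rule is to shift every letter 6 places backward in the alphabet (wrapping around).
For "bravado" the result is "vlupuxi".

vlupuxi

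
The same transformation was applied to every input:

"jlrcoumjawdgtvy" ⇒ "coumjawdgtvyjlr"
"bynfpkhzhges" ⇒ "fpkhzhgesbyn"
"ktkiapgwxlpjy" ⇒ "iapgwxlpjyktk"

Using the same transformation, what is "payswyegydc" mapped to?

Rule — move the first 3 characters to the end (rotate left by 3).
"payswyegydc" → "swyegydcpay".

swyegydcpay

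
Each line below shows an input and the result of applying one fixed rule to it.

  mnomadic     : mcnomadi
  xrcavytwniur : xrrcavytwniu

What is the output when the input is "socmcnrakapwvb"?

sbocmcnrakapwv

The transformation: swap the first and last characters, then move the last character to the front.
For "socmcnrakapwvb", step one produces "bocmcnrakapwvs"; step two turns that into "sbocmcnrakapwv".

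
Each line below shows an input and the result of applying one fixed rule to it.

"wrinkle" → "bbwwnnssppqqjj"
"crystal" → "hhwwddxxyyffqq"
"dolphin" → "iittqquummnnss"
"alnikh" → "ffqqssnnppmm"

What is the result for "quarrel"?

vvzzffwwwwjjqq

Rule — shift every letter 5 places forward in the alphabet (wrapping around), then double every character.
Starting from "quarrel": after the first operation, "vzfwwjq"; after the second, "vvzzffwwwwjjqq".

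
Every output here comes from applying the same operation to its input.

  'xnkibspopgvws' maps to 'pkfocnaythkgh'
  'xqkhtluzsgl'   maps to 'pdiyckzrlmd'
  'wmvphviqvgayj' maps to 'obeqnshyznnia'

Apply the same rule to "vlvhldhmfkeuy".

nqdmnwzcdxvez

Each output is the input with this applied: take characters alternately from the front and the back (1st, last, 2nd, 2nd-last, ...), then shift every letter 8 places backward in the alphabet (wrapping around).
For "vlvhldhmfkeuy", step one produces "vyluvehklfdmh"; step two turns that into "nqdmnwzcdxvez".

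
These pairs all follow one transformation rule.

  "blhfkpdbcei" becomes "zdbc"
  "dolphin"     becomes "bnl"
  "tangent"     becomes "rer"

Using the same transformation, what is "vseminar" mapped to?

In each case the input is transformed by: shift every letter 2 places backward in the alphabet (wrapping around), then keep one character in every 3, starting at position 1 (positions 1st, 4th, 7th, ...).
For "vseminar", step one produces "tqckglyp"; step two turns that into "tky".

tky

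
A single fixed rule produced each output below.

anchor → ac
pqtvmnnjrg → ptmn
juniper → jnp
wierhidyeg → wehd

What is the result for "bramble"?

Each output is the input with this applied: keep every other character starting from the first (positions 1st, 3rd, 5th, ...), then delete the last character.
Starting from "bramble": after the first operation, "babe"; after the second, "bab".

bab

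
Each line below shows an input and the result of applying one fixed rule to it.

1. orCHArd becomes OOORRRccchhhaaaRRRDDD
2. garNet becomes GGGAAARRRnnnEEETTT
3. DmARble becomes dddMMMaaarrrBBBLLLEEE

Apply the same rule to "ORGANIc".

Each output is the input with this applied: flip the case of every letter, then repeat every character 3 times.
On "ORGANIc": the first step gives "organiC", and the second then gives "ooorrrgggaaannniiiCCC".

ooorrrgggaaannniiiCCC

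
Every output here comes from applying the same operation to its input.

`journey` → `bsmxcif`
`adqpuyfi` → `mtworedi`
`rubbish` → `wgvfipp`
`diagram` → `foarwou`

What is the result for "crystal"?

Rule — move the last 3 characters to the front (rotate right by 3), then shift every letter 12 places backward in the alphabet (wrapping around).
On "crystal": the first step gives "talcrys", and the second then gives "hozqfmg".

hozqfmg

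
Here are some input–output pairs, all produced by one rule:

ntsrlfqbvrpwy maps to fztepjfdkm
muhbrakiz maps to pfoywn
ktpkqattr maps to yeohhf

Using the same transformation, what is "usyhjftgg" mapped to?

vxthuu

Looking at the pairs, the operation is to delete the first 3 characters, then shift every letter 12 places backward in the alphabet (wrapping around).
"usyhjftgg" → "vxthuu".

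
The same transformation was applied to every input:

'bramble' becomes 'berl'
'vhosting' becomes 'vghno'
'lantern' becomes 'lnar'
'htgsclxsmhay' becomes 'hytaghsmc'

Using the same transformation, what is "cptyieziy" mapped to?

cypitz

The rule is to take characters alternately from the front and the back (1st, last, 2nd, 2nd-last, ...), then delete the last 3 characters.
Applying both steps to "cptyieziy": "cypitzyei", then "cypitz".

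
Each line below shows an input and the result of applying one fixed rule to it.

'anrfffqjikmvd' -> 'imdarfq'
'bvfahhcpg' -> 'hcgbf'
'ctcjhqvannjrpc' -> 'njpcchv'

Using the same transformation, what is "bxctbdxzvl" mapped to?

bxvbc

What's happening: keep every other character starting from the first (positions 1st, 3rd, 5th, ...), then move the last 3 characters to the front (rotate right by 3).
So "bxctbdxzvl" becomes "bxvbc".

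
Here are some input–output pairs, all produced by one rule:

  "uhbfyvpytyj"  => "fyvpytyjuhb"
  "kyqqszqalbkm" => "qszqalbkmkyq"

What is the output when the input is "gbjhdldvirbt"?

hdldvirbtgbj

Rule — move the first 3 characters to the end (rotate left by 3).
For "gbjhdldvirbt" the result is "hdldvirbtgbj".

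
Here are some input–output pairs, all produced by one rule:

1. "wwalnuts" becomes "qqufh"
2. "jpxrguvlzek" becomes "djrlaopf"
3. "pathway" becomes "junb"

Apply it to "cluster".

The rule is to delete the last 3 characters, then shift every letter 6 places backward in the alphabet (wrapping around).
Starting from "cluster": after the first operation, "clus"; after the second, "wfom".

wfom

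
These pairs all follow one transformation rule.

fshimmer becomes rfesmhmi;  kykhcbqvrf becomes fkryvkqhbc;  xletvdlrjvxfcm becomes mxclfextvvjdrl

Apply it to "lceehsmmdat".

The rule is to reverse the string, then take characters alternately from the front and the back (1st, last, 2nd, 2nd-last, ...).
Starting from "lceehsmmdat": after the first operation, "tadmmsheecl"; after the second, "tlacdememhs".

tlacdememhs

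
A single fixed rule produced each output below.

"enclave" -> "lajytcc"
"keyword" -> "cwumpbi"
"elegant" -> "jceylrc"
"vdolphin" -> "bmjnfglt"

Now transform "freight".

Rule — move the first character to the end, then shift every letter 2 places backward in the alphabet (wrapping around).
For "freight", step one produces "reightf"; step two turns that into "pcgefrd".

pcgefrd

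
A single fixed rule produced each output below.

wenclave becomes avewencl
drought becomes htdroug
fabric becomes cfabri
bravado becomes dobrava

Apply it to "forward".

rdforwa

Rule — move the first 3 characters to the end (rotate left by 3), then move the first 2 characters to the end (rotate left by 2).
So "forward" becomes "rdforwa".
(Check on "wenclave": → "clavewen" → "avewencl" ✓)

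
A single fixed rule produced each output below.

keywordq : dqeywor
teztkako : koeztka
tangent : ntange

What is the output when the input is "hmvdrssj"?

sjmvdrs

Each output is the input with this applied: delete the first character, then move the last 2 characters to the front (rotate right by 2).
"hmvdrssj" → "mvdrssj" → "sjmvdrs".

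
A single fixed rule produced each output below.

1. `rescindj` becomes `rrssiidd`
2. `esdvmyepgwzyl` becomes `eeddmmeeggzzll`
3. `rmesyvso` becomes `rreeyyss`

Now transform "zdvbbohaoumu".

zzvvbbhhoomm

The pattern: keep every other character starting from the first (positions 1st, 3rd, 5th, ...), then double every character.
For "zdvbbohaoumu", step one produces "zvbhom"; step two turns that into "zzvvbbhhoomm".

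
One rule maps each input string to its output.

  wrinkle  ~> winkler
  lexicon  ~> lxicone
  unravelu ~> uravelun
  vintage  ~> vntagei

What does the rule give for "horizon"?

hrizono

Looking at the pairs, the operation is to move the first character to the end, then swap the first and last characters.
For "horizon", step one produces "orizonh"; step two turns that into "hrizono".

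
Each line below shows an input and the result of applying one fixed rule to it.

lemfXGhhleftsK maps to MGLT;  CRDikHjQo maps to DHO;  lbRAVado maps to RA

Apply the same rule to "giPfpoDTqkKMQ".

POQM

The transformation: keep one character in every 3, starting at position 3 (positions 3rd, 6th, 9th, ...), then convert every letter to uppercase.
Applying that to "giPfpoDTqkKMQ" gives "POQM".
(Check on "CRDikHjQo": → "DHo" → "DHO" ✓)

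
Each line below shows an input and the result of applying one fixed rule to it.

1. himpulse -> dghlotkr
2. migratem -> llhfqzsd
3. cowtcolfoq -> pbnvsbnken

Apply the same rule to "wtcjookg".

What's happening: shift every letter 1 place backward in the alphabet (wrapping around), then move the last character to the front.
"wtcjookg" → "fvsbinnj".

fvsbinnj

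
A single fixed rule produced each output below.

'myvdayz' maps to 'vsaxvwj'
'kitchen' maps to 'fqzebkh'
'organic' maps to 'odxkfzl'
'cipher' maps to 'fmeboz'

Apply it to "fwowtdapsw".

Rule — move the first character to the end, then shift every letter 3 places backward in the alphabet (wrapping around).
Applying both steps to "fwowtdapsw": "wowtdapswf", then "tltqaxmptc".

tltqaxmptc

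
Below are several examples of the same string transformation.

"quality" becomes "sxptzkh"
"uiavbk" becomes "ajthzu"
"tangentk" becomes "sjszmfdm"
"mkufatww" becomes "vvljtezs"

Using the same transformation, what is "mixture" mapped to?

Looking at the pairs, the operation is to shift every letter 1 place backward in the alphabet (wrapping around), then move the last 2 characters to the front (rotate right by 2).
Working it through for "mixture": intermediate "lhwstqd", final "qdlhwst".

qdlhwst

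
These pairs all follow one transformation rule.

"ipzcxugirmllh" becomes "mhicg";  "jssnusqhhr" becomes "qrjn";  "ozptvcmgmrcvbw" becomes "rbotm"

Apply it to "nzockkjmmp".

In each case the input is transformed by: keep one character in every 3, starting at position 1 (positions 1st, 4th, 7th, ...), then move the last 2 characters to the front (rotate right by 2).
So "nzockkjmmp" becomes "jpnc".

jpnc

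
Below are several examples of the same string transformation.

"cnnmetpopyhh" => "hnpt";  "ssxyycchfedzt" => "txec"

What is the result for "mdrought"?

What's happening: take characters alternately from the front and the back (1st, last, 2nd, 2nd-last, ...), then keep one character in every 3, starting at position 2 (positions 2nd, 5th, 8th, ...).
On "mdrought": the first step gives "mtdhrgou", and the second then gives "tru".

tru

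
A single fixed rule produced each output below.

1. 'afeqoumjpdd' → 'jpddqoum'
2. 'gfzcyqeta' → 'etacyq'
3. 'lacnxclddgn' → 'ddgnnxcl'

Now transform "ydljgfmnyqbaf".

yqbafjgfmn

What's happening: delete the first 3 characters, then swap the front and back halves of the string.
On "ydljgfmnyqbaf" that produces "yqbafjgfmn".
(Check on "afeqoumjpdd": → "qoumjpdd" → "jpddqoum" ✓)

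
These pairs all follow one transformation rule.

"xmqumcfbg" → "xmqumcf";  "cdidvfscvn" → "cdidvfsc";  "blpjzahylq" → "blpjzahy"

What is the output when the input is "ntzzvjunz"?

Looking at the pairs, the operation is to delete the last 2 characters.
Applying that to "ntzzvjunz" gives "ntzzvju".

ntzzvju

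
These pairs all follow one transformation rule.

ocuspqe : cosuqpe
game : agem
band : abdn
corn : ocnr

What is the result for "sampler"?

The rule is to swap each adjacent pair of characters (1↔2, 3↔4, ...).
On "sampler" that produces "aspmelr".

aspmelr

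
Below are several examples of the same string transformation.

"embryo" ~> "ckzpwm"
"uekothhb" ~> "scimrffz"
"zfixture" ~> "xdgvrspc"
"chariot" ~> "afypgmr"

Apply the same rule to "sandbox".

qylbzmv

Rule — shift every letter 2 places backward in the alphabet (wrapping around).
For "sandbox" the result is "qylbzmv".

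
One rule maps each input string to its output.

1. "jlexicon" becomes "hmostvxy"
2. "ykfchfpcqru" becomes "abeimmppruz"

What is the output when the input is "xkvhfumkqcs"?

acefhmpruuw

The rule is to shift every letter 10 places forward in the alphabet (wrapping around), then sort the characters into alphabetical order.
Working it through for "xkvhfumkqcs": intermediate "hufrpewuamc", final "acefhmpruuw".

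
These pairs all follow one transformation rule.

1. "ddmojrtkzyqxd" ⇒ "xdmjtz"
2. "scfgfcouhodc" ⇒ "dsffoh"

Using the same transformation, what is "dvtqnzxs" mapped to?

xdtn

Looking at the pairs, the operation is to move the last 3 characters to the front (rotate right by 3), then keep every other character starting from the second (positions 2nd, 4th, 6th, ...).
Applying both steps to "dvtqnzxs": "zxsdvtqn", then "xdtn".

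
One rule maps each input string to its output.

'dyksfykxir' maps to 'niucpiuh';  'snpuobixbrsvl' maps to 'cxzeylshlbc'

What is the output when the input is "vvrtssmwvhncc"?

ffbdccwgfrx

The rule is to shift every letter 10 places forward in the alphabet (wrapping around), then delete the last 2 characters.
For "vvrtssmwvhncc", step one produces "ffbdccwgfrxmm"; step two turns that into "ffbdccwgfrx".
(Check on "snpuobixbrsvl": → "cxzeylshlbcfv" → "cxzeylshlbc" ✓)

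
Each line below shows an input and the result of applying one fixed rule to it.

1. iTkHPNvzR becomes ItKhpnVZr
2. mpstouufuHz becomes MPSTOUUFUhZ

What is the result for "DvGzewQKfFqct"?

What's happening: flip the case of every letter.
"DvGzewQKfFqct" → "dVgZEWqkFfQCT".

dVgZEWqkFfQCT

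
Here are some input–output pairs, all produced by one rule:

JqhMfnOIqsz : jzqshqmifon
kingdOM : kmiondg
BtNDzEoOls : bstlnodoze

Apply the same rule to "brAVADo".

Each output is the input with this applied: take characters alternately from the front and the back (1st, last, 2nd, 2nd-last, ...), then convert every letter to lowercase.
For "brAVADo", step one produces "borDAAV"; step two turns that into "bordaav".

bordaav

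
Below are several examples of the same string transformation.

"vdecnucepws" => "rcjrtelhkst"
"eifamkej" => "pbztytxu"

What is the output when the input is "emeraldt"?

gpasitbt

What's happening: move the first 3 characters to the end (rotate left by 3), then shift every letter 11 places backward in the alphabet (wrapping around).
"emeraldt" → "raldteme" → "gpasitbt".
(Check on "eifamkej": → "amkejeif" → "pbztytxu" ✓)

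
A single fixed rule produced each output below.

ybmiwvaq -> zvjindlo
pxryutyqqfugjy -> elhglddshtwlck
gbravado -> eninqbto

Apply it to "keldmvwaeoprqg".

The rule is to shift every letter 13 places forward in the alphabet (wrapping around) — i.e. ROT13, then move the first 2 characters to the end (rotate left by 2).
Working it through for "keldmvwaeoprqg": intermediate "xryqzijnrbcedt", final "yqzijnrbcedtxr".

yqzijnrbcedtxr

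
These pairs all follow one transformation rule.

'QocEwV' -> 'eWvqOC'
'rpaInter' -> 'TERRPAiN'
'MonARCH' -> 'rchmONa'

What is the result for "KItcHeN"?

Looking at the pairs, the operation is to move the last 3 characters to the front (rotate right by 3), then flip the case of every letter.
"KItcHeN" → "HeNKItc" → "hEnkiTC".

hEnkiTC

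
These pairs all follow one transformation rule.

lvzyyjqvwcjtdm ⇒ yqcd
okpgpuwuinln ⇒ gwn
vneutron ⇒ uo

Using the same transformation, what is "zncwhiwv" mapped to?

ww

Looking at the pairs, the operation is to keep one character in every 3, starting at position 1 (positions 1st, 4th, 7th, ...), then delete the first character.
Applying both steps to "zncwhiwv": "zww", then "ww".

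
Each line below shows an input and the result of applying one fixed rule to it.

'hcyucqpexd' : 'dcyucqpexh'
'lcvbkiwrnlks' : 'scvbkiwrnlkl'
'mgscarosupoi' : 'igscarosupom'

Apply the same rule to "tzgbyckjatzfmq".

qzgbyckjatzfmt

The rule is to swap the first and last characters.
Applying that to "tzgbyckjatzfmq" gives "qzgbyckjatzfmt".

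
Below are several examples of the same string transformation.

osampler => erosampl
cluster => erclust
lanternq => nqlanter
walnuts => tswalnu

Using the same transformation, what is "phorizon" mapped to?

In each case the input is transformed by: move the last 2 characters to the front (rotate right by 2).
For "phorizon" the result is "onphoriz".

onphoriz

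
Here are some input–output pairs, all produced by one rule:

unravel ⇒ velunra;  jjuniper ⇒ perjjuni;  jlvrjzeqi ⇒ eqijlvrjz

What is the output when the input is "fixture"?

Each output is the input with this applied: move the last 3 characters to the front (rotate right by 3).
"fixture" → "urefixt".

urefixt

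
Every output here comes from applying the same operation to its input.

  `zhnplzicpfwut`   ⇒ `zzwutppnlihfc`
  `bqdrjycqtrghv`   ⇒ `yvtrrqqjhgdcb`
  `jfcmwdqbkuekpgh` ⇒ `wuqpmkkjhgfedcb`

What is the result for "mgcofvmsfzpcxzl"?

zzxvspommlgffcc

What's happening: sort the characters into reverse alphabetical order.
"mgcofvmsfzpcxzl" → "zzxvspommlgffcc".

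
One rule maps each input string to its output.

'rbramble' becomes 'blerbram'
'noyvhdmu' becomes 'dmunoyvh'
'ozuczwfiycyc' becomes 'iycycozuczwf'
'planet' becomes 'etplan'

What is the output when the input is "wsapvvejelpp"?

Rule — move the first character to the end, then swap the front and back halves of the string.
Applying that to "wsapvvejelpp" gives "jelppwsapvve".

jelppwsapvve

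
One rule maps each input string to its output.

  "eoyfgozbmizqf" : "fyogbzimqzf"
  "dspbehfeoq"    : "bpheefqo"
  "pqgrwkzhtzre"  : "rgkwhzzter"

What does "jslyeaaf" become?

The rule is to delete the first 2 characters, then swap each adjacent pair of characters (1↔2, 3↔4, ...).
Applying both steps to "jslyeaaf": "lyeaaf", then "ylaefa".

ylaefa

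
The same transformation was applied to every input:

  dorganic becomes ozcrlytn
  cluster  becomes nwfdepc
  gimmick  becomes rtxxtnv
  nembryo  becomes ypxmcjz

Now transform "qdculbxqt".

Rule — shift every letter 11 places forward in the alphabet (wrapping around).
On "qdculbxqt" that produces "bonfwmibe".

bonfwmibe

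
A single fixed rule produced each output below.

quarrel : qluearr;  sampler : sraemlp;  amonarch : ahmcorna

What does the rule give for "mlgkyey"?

mylegyk

What's happening: take characters alternately from the front and the back (1st, last, 2nd, 2nd-last, ...).
"mlgkyey" → "mylegyk".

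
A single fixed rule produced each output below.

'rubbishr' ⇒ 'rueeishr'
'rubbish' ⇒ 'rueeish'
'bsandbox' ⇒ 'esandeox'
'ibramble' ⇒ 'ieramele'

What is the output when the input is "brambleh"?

The pattern: replace every "b" with "e".
Applying that to "brambleh" gives "erameleh".

erameleh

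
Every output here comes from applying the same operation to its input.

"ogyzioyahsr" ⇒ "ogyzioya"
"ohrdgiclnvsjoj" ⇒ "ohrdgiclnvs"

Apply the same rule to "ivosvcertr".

Each output is the input with this applied: delete the last 3 characters.
"ivosvcertr" → "ivosvce".

ivosvce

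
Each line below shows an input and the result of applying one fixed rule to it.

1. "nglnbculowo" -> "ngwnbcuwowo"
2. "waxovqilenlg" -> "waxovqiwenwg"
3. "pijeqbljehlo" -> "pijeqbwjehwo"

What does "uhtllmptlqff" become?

The transformation: replace every "l" with "w".
Applying that to "uhtllmptlqff" gives "uhtwwmptwqff".

uhtwwmptwqff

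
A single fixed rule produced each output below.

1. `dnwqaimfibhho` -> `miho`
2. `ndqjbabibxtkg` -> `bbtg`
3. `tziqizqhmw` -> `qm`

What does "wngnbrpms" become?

Looking at the pairs, the operation is to keep every other character starting from the first (positions 1st, 3rd, 5th, ...), then delete the first 3 characters.
Applying both steps to "wngnbrpms": "wgbps", then "ps".
(Check on "ndqjbabibxtkg": → "nqbbbtg" → "bbtg" ✓)

ps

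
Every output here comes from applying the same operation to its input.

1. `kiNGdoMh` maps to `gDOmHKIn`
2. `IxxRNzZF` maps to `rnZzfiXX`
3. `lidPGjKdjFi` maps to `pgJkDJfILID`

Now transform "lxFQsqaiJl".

In each case the input is transformed by: move the first 3 characters to the end (rotate left by 3), then flip the case of every letter.
"lxFQsqaiJl" → "QsqaiJllxF" → "qSQAIjLLXf".

qSQAIjLLXf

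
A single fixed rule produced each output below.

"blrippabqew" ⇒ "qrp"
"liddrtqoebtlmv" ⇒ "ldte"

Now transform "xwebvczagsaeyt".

eecg

The pattern: keep one character in every 3, starting at position 3 (positions 3rd, 6th, 9th, ...), then move the last character to the front.
For "xwebvczagsaeyt", step one produces "ecge"; step two turns that into "eecg".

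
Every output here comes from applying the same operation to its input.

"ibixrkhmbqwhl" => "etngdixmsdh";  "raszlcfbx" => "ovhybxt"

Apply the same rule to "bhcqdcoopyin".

The transformation: delete the first 2 characters, then shift every letter 4 places backward in the alphabet (wrapping around).
Working it through for "bhcqdcoopyin": intermediate "cqdcoopyin", final "ymzykkluej".

ymzykkluej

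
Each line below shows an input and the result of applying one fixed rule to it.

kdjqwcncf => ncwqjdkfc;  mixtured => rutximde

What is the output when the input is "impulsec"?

Looking at the pairs, the operation is to move the last 2 characters to the front (rotate right by 2), then reverse the string.
Doing the same to "impulsec": "slupmice".
(Check on "mixtured": → "edmixtur" → "rutximde" ✓)

slupmice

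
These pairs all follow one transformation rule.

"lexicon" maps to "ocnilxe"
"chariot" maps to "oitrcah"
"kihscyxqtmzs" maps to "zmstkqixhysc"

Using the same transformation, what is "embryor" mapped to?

oyrrebm

Rule — move the last 2 characters to the front (rotate right by 2), then take characters alternately from the front and the back (1st, last, 2nd, 2nd-last, ...).
Applying both steps to "embryor": "orembry", then "oyrrebm".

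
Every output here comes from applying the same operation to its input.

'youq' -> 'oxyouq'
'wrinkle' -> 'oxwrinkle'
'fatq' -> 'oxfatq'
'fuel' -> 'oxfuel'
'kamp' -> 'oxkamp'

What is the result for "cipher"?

oxcipher

Each output is the input with this applied: prepend "ox".
On "cipher" that produces "oxcipher".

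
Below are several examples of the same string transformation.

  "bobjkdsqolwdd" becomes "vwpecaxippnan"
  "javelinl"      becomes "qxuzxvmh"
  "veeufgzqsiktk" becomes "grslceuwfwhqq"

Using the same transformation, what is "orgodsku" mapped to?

apewgads

Rule — shift every letter 12 places forward in the alphabet (wrapping around), then move the first 3 characters to the end (rotate left by 3).
Doing the same to "orgodsku": "apewgads".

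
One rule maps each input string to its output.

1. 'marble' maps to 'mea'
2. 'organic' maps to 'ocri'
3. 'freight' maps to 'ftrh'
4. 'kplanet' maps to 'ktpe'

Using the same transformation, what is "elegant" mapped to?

Each output is the input with this applied: take characters alternately from the front and the back (1st, last, 2nd, 2nd-last, ...), then delete the last 3 characters.
Applying both steps to "elegant": "etlneag", then "etln".

etln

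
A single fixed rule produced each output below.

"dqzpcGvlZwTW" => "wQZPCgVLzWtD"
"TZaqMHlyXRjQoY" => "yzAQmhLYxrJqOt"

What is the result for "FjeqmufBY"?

yJEQMUFbf

The pattern: swap the first and last characters, then flip the case of every letter.
"FjeqmufBY" → "YjeqmufBF" → "yJEQMUFbf".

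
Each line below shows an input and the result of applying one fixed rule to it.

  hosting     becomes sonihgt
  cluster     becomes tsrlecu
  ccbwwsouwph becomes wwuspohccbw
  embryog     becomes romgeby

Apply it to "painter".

rpnieat

Rule — sort the characters into reverse alphabetical order, then move the first character to the end.
Starting from "painter": after the first operation, "trpniea"; after the second, "rpnieat".
(Check on "hosting": → "tsonihg" → "sonihgt" ✓)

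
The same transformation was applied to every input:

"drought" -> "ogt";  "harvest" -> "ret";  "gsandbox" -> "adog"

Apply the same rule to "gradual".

aul

Each output is the input with this applied: move the first character to the end, then keep every other character starting from the second (positions 2nd, 4th, 6th, ...).
Working it through for "gradual": intermediate "radualg", final "aul".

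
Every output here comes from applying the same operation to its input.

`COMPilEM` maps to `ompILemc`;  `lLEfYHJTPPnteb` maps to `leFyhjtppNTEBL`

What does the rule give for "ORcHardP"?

What's happening: move the first character to the end, then flip the case of every letter.
Applying both steps to "ORcHardP": "RcHardPO", then "rChARDpo".

rChARDpo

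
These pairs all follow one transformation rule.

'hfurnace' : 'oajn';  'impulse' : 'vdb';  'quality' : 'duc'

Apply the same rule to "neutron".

Looking at the pairs, the operation is to shift every letter 9 places forward in the alphabet (wrapping around), then keep every other character starting from the second (positions 2nd, 4th, 6th, ...).
Applying both steps to "neutron": "wndcaxw", then "ncx".

ncx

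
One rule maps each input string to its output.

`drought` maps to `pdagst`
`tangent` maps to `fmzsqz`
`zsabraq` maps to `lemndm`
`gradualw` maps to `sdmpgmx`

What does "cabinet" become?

The pattern: delete the last character, then shift every letter 12 places forward in the alphabet (wrapping around).
"cabinet" → "cabine" → "omnuzq".

omnuzq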